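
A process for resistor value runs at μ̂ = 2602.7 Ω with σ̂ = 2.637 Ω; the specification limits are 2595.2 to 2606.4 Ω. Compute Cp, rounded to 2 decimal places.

Cp = (USL − LSL) / (6σ̂) = (2606.4 − 2595.2) / (6 × 2.637) = 11.2000 / 15.8220 = 0.7079

0.71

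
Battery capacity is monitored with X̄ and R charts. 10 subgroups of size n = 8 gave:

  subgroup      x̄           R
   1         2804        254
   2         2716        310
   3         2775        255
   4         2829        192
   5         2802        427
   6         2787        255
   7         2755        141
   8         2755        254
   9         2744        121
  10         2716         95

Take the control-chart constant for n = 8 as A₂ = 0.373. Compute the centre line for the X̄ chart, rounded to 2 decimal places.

2768.30

X̄̄ = (2804 + 2716 + 2775 + 2829 + 2802 + 2787 + 2755 + 2755 + 2744 + 2716) / 10 = 27683.0000 / 10 = 2768.3000
CL = X̄̄ = 2768.3000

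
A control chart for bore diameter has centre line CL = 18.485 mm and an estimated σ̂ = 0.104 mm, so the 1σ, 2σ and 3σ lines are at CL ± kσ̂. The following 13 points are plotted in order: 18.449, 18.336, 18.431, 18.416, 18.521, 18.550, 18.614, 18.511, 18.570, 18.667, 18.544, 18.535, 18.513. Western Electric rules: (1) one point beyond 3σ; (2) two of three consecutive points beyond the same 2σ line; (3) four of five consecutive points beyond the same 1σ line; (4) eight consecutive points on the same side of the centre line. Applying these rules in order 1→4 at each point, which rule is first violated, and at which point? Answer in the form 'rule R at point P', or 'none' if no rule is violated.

rule 4 at point 12

Zone of each point (C = within 1σ̂, B = 1σ̂–2σ̂, A = 2σ̂–3σ̂, * = beyond 3σ̂; sign = side of CL): 1:-C, 2:-B, 3:-C, 4:-C, 5:+C, 6:+C, 7:+B, 8:+C, 9:+C, 10:+B, 11:+C, 12:+C, 13:+C
Rule 4 (eight consecutive points on the same side of the centre line) is satisfied at point 12.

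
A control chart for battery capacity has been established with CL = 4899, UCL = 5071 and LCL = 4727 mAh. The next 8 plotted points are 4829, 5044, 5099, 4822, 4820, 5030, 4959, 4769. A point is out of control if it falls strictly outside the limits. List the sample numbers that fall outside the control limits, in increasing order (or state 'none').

3

Compare each point to [4727, 5071]: sample 3 = 5099 > UCL.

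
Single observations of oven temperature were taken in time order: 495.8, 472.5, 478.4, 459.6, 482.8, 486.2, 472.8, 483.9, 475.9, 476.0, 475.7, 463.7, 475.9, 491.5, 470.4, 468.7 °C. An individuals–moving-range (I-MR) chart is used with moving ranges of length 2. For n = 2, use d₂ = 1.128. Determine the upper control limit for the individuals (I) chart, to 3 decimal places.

X̄ = (495.8 + 472.5 + 478.4 + 459.6 + 482.8 + 486.2 + 472.8 + 483.9 + 475.9 + 476.0 + 475.7 + 463.7 + 475.9 + 491.5 + 470.4 + 468.7) / 16 = 476.8625
Moving ranges: 23.3, 5.9, 18.8, 23.2, 3.4, 13.4, 11.1, 8.0, 0.1, 0.3, 12.0, 12.2, 15.6, 21.1, 1.7; M̄R̄ = 170.1000 / 15 = 11.3400
UCL = X̄ + 3·M̄R̄/d₂ = 476.8625 + 3 × 11.3400 / 1.128 = 507.0221

507.022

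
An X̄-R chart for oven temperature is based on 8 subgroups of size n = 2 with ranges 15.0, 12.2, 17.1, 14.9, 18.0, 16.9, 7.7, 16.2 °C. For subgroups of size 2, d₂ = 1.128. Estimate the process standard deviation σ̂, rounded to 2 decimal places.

13.08

R̄ = (15.0 + 12.2 + 17.1 + 14.9 + 18.0 + 16.9 + 7.7 + 16.2) / 8 = 14.7500
σ̂ = R̄ / d₂ = 14.7500 / 1.128 = 13.0762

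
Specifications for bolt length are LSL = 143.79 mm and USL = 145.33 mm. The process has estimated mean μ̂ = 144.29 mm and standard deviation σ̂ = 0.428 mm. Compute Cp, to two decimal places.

Cp = (USL − LSL) / (6σ̂) = (145.33 − 143.79) / (6 × 0.428) = 1.5400 / 2.5680 = 0.5997

0.60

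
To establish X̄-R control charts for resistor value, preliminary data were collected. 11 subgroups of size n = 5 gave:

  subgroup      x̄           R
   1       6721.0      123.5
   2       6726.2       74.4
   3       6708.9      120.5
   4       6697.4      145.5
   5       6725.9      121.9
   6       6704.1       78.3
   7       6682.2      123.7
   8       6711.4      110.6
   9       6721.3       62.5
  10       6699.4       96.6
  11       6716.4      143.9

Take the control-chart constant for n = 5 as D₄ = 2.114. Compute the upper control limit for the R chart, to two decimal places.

R̄ = (123.5 + 74.4 + 120.5 + 145.5 + 121.9 + 78.3 + 123.7 + 110.6 + 62.5 + 96.6 + 143.9) / 11 = 1201.4000 / 11 = 109.2182
UCL_R = D₄·R̄ = 2.114 × 109.2182 = 230.8872

230.89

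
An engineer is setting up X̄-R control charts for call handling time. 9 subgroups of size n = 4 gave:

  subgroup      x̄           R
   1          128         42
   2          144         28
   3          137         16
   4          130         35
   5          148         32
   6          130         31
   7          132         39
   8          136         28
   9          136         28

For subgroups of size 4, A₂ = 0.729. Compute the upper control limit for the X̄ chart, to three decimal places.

158.266

X̄̄ = (128 + 144 + 137 + 130 + 148 + 130 + 132 + 136 + 136) / 9 = 1221.0000 / 9 = 135.6667
R̄ = (42 + 28 + 16 + 35 + 32 + 31 + 39 + 28 + 28) / 9 = 279.0000 / 9 = 31.0000
UCL = X̄̄ + A₂·R̄ = 135.6667 + 0.729 × 31.0000 = 158.2657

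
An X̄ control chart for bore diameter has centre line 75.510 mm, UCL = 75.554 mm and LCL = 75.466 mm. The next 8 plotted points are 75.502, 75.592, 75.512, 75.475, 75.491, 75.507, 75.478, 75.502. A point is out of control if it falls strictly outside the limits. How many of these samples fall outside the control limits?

1

Compare each point to [75.466, 75.554]: sample 2 = 75.592 > UCL.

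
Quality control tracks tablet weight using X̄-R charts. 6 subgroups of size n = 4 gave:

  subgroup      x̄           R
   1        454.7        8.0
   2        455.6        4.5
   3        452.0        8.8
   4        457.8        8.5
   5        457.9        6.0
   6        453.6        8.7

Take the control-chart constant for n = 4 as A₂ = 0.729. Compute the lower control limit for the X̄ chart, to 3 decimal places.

449.860

X̄̄ = (454.7 + 455.6 + 452.0 + 457.8 + 457.9 + 453.6) / 6 = 2731.6000 / 6 = 455.2667
R̄ = (8.0 + 4.5 + 8.8 + 8.5 + 6.0 + 8.7) / 6 = 44.5000 / 6 = 7.4167
LCL = X̄̄ − A₂·R̄ = 455.2667 − 0.729 × 7.4167 = 449.8599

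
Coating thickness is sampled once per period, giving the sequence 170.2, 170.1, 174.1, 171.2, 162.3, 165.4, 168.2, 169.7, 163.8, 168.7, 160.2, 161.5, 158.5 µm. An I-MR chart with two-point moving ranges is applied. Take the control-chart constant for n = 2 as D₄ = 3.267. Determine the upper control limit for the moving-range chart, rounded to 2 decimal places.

Moving ranges: 0.1, 4.0, 2.9, 8.9, 3.1, 2.8, 1.5, 5.9, 4.9, 8.5, 1.3, 3.0; M̄R̄ = 46.9000 / 12 = 3.9083
UCL_MR = D₄·M̄R̄ = 3.267 × 3.9083 = 12.7685

12.77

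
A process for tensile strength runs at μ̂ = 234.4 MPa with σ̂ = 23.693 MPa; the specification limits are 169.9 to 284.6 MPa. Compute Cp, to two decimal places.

Cp = (USL − LSL) / (6σ̂) = (284.6 − 169.9) / (6 × 23.693) = 114.7000 / 142.1580 = 0.8068

0.81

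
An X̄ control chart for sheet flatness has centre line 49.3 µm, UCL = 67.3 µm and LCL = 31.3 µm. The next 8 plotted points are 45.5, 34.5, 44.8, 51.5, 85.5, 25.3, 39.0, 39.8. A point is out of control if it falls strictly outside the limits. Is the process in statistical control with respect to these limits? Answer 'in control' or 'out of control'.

Compare each point to [31.3, 67.3]: sample 5 = 85.5 > UCL; sample 6 = 25.3 < LCL.

out of control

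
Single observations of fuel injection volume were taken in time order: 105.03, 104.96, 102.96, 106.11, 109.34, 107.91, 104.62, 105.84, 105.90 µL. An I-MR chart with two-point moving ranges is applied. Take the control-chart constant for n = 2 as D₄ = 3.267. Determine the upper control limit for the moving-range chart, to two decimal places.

5.90

Moving ranges: 0.07, 2.00, 3.15, 3.23, 1.43, 3.29, 1.22, 0.06; M̄R̄ = 14.4500 / 8 = 1.8062
UCL_MR = D₄·M̄R̄ = 3.267 × 1.8062 = 5.9010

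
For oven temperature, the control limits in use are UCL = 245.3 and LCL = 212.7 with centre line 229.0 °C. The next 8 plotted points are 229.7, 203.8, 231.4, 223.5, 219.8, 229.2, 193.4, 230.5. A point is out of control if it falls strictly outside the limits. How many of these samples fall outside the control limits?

2

Compare each point to [212.7, 245.3]: sample 2 = 203.8 < LCL; sample 7 = 193.4 < LCL.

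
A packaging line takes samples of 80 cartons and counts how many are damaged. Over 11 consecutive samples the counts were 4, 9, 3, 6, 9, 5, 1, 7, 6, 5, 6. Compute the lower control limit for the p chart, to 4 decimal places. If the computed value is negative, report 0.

p̄ = Σdᵢ / (k·n) = 61 / (11 × 80) = 0.06932
LCL = p̄ − 3·√(p̄(1−p̄)/n) = 0.06932 − 3 × 0.02840 = -0.01587 → 0 (negative, so LCL = 0)

0.0000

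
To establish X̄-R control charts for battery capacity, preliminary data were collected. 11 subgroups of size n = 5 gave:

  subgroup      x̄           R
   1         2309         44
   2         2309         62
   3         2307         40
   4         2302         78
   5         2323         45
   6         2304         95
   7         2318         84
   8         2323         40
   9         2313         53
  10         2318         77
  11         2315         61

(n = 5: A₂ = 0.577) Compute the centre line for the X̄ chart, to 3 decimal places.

2312.818

X̄̄ = (2309 + 2309 + 2307 + 2302 + 2323 + 2304 + 2318 + 2323 + 2313 + 2318 + 2315) / 11 = 25441.0000 / 11 = 2312.8182
CL = X̄̄ = 2312.8182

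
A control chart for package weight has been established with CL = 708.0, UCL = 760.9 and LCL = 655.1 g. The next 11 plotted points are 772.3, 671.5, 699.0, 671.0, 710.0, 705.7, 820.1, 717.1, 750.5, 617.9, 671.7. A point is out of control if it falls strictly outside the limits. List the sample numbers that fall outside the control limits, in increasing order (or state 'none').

1, 7, 10

Compare each point to [655.1, 760.9]: sample 1 = 772.3 > UCL; sample 7 = 820.1 > UCL; sample 10 = 617.9 < LCL.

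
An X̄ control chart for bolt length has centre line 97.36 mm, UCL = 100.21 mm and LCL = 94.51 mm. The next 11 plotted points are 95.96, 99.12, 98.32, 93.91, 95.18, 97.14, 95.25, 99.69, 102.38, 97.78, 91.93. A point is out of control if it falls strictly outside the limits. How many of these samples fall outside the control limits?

Compare each point to [94.51, 100.21]: sample 4 = 93.91 < LCL; sample 9 = 102.38 > UCL; sample 11 = 91.93 < LCL.

3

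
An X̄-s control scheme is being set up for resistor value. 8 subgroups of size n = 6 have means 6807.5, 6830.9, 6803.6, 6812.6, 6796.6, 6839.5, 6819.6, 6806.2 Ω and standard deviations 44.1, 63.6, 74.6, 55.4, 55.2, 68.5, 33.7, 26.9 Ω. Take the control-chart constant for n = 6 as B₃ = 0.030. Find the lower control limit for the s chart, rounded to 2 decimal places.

s̄ = (44.1 + 63.6 + 74.6 + 55.4 + 55.2 + 68.5 + 33.7 + 26.9) / 8 = 52.7500
LCL_s = B₃·s̄ = 0.030 × 52.7500 = 1.5825

1.58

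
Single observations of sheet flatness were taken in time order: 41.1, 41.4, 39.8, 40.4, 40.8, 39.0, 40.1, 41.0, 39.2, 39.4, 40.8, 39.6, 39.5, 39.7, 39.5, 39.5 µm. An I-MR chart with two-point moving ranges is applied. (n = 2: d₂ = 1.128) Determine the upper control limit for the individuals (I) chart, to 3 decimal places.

X̄ = (41.1 + 41.4 + 39.8 + 40.4 + 40.8 + 39.0 + 40.1 + 41.0 + 39.2 + 39.4 + 40.8 + 39.6 + 39.5 + 39.7 + 39.5 + 39.5) / 16 = 40.0500
Moving ranges: 0.3, 1.6, 0.6, 0.4, 1.8, 1.1, 0.9, 1.8, 0.2, 1.4, 1.2, 0.1, 0.2, 0.2, 0.0; M̄R̄ = 11.8000 / 15 = 0.7867
UCL = X̄ + 3·M̄R̄/d₂ = 40.0500 + 3 × 0.7867 / 1.128 = 42.1422

42.142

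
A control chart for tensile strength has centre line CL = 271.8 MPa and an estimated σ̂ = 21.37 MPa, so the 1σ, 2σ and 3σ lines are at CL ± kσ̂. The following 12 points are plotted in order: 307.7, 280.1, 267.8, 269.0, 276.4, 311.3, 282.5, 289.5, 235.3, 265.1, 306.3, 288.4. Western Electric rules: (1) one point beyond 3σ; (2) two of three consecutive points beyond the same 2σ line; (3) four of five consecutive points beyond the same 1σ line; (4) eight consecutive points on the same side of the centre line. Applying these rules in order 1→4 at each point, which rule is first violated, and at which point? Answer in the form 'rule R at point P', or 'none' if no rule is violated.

Zone of each point (C = within 1σ̂, B = 1σ̂–2σ̂, A = 2σ̂–3σ̂, * = beyond 3σ̂; sign = side of CL): 1:+B, 2:+C, 3:-C, 4:-C, 5:+C, 6:+B, 7:+C, 8:+C, 9:-B, 10:-C, 11:+B, 12:+C
No rule fires across all 12 points.

none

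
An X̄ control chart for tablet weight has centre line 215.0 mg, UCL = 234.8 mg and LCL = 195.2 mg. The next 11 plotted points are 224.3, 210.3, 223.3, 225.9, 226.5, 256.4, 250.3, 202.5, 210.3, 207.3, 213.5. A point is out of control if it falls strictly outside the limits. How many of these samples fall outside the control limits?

2

Compare each point to [195.2, 234.8]: sample 6 = 256.4 > UCL; sample 7 = 250.3 > UCL.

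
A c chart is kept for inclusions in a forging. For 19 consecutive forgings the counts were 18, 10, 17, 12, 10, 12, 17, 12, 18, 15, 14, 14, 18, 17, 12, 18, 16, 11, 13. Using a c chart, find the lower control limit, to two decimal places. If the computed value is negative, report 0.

c̄ = (18 + 10 + 17 + 12 + 10 + 12 + 17 + 12 + 18 + 15 + 14 + 14 + 18 + 17 + 12 + 18 + 16 + 11 + 13) / 19 = 274 / 19 = 14.4211
LCL = c̄ − 3√c̄ = 14.4211 − 3 × 3.7975 = 3.0285

3.03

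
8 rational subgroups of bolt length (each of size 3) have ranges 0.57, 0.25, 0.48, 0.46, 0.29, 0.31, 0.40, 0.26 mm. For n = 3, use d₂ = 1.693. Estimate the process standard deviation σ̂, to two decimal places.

0.22

R̄ = (0.57 + 0.25 + 0.48 + 0.46 + 0.29 + 0.31 + 0.40 + 0.26) / 8 = 0.3775
σ̂ = R̄ / d₂ = 0.3775 / 1.693 = 0.2230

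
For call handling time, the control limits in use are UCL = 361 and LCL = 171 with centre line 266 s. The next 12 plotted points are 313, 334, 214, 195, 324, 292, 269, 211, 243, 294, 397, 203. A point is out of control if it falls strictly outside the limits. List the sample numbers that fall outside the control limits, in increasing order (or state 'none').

Compare each point to [171, 361]: sample 11 = 397 > UCL.

11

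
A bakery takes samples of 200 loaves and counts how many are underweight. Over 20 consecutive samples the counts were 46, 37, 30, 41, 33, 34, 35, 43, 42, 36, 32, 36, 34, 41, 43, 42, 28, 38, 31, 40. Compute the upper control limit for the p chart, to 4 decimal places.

p̄ = Σdᵢ / (k·n) = 742 / (20 × 200) = 0.18550
UCL = p̄ + 3·√(p̄(1−p̄)/n) = 0.18550 + 3 × √(0.18550×0.81450/200) = 0.18550 + 3 × 0.02749 = 0.26796

0.2680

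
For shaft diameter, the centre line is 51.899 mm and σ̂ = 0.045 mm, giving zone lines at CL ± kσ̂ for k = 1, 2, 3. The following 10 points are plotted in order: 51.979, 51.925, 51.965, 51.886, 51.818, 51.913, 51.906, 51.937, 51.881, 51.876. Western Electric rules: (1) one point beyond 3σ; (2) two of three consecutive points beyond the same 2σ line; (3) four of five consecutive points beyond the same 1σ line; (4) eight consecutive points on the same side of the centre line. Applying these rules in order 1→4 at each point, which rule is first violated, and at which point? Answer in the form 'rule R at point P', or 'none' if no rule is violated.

Zone of each point (C = within 1σ̂, B = 1σ̂–2σ̂, A = 2σ̂–3σ̂, * = beyond 3σ̂; sign = side of CL): 1:+B, 2:+C, 3:+B, 4:-C, 5:-B, 6:+C, 7:+C, 8:+C, 9:-C, 10:-C
No rule fires across all 10 points.

none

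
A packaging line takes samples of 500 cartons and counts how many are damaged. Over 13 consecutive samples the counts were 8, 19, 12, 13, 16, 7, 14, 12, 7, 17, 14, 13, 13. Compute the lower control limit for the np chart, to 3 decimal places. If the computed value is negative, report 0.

2.141

p̄ = Σdᵢ / (k·n) = 165 / (13 × 500) = 0.02538
LCL = np̄ − 3·√(np̄(1−p̄)) = 12.6923 − 3 × 3.5171 = 2.1410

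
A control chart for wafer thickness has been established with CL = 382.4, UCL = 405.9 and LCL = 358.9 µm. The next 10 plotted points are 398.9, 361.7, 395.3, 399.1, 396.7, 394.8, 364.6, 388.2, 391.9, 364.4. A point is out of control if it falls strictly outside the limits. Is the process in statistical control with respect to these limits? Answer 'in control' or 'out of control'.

All 10 points lie within [358.9, 405.9].

in control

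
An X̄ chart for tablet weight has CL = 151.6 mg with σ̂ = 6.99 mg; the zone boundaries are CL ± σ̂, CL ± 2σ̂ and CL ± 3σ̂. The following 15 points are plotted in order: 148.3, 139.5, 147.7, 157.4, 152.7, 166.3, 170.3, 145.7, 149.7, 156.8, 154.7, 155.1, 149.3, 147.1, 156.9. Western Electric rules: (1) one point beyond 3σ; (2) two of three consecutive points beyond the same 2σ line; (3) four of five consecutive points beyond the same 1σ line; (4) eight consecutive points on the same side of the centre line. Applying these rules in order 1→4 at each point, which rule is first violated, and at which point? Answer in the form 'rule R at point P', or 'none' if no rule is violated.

Zone of each point (C = within 1σ̂, B = 1σ̂–2σ̂, A = 2σ̂–3σ̂, * = beyond 3σ̂; sign = side of CL): 1:-C, 2:-B, 3:-C, 4:+C, 5:+C, 6:+A, 7:+A, 8:-C, 9:-C, 10:+C, 11:+C, 12:+C, 13:-C, 14:-C, 15:+C
Rule 2 (two of three consecutive points beyond the same 2σ limit) is satisfied at point 7.

rule 2 at point 7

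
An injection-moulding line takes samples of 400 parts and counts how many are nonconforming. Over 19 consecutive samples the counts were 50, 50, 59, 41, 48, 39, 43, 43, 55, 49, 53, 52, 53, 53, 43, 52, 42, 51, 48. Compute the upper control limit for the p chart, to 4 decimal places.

0.1706

p̄ = Σdᵢ / (k·n) = 924 / (19 × 400) = 0.12158
UCL = p̄ + 3·√(p̄(1−p̄)/n) = 0.12158 + 3 × √(0.12158×0.87842/400) = 0.12158 + 3 × 0.01634 = 0.17060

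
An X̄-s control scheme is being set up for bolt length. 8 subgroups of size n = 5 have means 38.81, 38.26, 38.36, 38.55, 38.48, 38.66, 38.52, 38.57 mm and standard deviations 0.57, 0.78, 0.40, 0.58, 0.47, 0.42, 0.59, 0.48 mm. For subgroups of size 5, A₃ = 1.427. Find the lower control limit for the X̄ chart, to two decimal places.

37.76

X̄̄ = (38.81 + 38.26 + 38.36 + 38.55 + 38.48 + 38.66 + 38.52 + 38.57) / 8 = 38.5262
s̄ = (0.57 + 0.78 + 0.40 + 0.58 + 0.47 + 0.42 + 0.59 + 0.48) / 8 = 0.5363
LCL = X̄̄ − A₃·s̄ = 38.5262 − 1.427 × 0.5363 = 37.7610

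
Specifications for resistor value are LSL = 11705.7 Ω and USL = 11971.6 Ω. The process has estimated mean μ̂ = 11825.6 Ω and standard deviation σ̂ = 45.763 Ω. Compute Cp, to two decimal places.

0.97

Cp = (USL − LSL) / (6σ̂) = (11971.6 − 11705.7) / (6 × 45.763) = 265.9000 / 274.5780 = 0.9684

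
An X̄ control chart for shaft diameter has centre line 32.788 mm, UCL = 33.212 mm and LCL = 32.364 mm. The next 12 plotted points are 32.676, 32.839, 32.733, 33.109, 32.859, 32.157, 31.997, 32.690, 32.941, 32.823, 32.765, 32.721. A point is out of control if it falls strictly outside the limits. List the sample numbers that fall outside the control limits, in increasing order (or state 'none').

Compare each point to [32.364, 33.212]: sample 6 = 32.157 < LCL; sample 7 = 31.997 < LCL.

6, 7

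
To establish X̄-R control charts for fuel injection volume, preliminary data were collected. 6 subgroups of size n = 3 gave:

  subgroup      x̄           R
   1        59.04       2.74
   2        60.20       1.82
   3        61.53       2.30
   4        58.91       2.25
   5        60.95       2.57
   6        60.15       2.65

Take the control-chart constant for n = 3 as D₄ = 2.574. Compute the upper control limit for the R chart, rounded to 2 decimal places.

R̄ = (2.74 + 1.82 + 2.30 + 2.25 + 2.57 + 2.65) / 6 = 14.3300 / 6 = 2.3883
UCL_R = D₄·R̄ = 2.574 × 2.3883 = 6.1476

6.15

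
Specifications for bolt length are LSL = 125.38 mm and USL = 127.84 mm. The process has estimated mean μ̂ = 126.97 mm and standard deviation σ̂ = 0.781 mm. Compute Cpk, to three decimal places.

Cpu = (USL − μ̂) / (3σ̂) = (127.84 − 126.97) / (3 × 0.781) = 0.3713; Cpl = (μ̂ − LSL) / (3σ̂) = (126.97 − 125.38) / (3 × 0.781) = 0.6786; Cpk = min(Cpu, Cpl) = 0.3713

0.371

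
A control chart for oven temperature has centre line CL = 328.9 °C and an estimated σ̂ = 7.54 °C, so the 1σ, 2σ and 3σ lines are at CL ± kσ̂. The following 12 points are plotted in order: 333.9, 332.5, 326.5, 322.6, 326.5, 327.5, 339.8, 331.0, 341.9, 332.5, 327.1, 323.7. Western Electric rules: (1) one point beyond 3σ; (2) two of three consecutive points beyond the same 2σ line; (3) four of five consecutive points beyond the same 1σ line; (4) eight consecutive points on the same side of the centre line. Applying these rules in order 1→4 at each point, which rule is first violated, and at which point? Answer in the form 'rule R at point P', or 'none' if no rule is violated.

none

Zone of each point (C = within 1σ̂, B = 1σ̂–2σ̂, A = 2σ̂–3σ̂, * = beyond 3σ̂; sign = side of CL): 1:+C, 2:+C, 3:-C, 4:-C, 5:-C, 6:-C, 7:+B, 8:+C, 9:+B, 10:+C, 11:-C, 12:-C
No rule fires across all 12 points.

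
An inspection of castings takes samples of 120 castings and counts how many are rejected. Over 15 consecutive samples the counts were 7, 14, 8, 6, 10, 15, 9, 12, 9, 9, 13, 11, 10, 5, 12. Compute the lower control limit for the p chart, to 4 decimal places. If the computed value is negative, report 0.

p̄ = Σdᵢ / (k·n) = 150 / (15 × 120) = 0.08333
LCL = p̄ − 3·√(p̄(1−p̄)/n) = 0.08333 − 3 × 0.02523 = 0.00764

0.0076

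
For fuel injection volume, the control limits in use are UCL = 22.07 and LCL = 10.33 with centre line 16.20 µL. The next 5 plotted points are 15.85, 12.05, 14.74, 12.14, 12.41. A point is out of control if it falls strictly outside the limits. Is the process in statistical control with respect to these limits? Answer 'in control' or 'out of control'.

in control

All 5 points lie within [10.33, 22.07].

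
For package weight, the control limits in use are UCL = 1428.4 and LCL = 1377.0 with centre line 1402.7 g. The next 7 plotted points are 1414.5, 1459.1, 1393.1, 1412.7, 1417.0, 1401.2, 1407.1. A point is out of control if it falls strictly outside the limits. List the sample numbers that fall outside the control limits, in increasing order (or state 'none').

Compare each point to [1377.0, 1428.4]: sample 2 = 1459.1 > UCL.

2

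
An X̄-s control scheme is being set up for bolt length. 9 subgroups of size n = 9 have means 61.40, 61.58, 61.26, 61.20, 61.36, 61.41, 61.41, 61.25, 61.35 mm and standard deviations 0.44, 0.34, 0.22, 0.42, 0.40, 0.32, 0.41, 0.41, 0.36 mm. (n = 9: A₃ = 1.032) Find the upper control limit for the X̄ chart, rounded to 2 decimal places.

X̄̄ = (61.40 + 61.58 + 61.26 + 61.20 + 61.36 + 61.41 + 61.41 + 61.25 + 61.35) / 9 = 61.3578
s̄ = (0.44 + 0.34 + 0.22 + 0.42 + 0.40 + 0.32 + 0.41 + 0.41 + 0.36) / 9 = 0.3689
UCL = X̄̄ + A₃·s̄ = 61.3578 + 1.032 × 0.3689 = 61.7385

61.74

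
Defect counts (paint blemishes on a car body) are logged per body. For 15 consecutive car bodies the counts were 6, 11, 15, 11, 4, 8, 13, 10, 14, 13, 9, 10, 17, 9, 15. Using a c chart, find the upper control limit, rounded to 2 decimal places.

c̄ = (6 + 11 + 15 + 11 + 4 + 8 + 13 + 10 + 14 + 13 + 9 + 10 + 17 + 9 + 15) / 15 = 165 / 15 = 11.0000
UCL = c̄ + 3√c̄ = 11.0000 + 3 × √11.0000 = 11.0000 + 3 × 3.3166 = 20.9499

20.95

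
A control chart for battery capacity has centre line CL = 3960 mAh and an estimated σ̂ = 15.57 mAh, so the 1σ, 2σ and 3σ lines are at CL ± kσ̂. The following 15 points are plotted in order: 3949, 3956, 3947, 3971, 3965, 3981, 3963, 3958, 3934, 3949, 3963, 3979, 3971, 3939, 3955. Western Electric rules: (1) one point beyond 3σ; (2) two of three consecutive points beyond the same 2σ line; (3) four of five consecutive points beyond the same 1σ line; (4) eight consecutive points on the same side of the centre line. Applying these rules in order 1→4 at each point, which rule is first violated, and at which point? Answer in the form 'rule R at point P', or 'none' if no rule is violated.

none

Zone of each point (C = within 1σ̂, B = 1σ̂–2σ̂, A = 2σ̂–3σ̂, * = beyond 3σ̂; sign = side of CL): 1:-C, 2:-C, 3:-C, 4:+C, 5:+C, 6:+B, 7:+C, 8:-C, 9:-B, 10:-C, 11:+C, 12:+B, 13:+C, 14:-B, 15:-C
No rule fires across all 15 points.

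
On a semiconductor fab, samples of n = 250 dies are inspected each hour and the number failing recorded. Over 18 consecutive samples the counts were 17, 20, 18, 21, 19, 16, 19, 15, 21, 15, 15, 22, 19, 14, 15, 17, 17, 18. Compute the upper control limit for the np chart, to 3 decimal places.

29.822

p̄ = Σdᵢ / (k·n) = 318 / (18 × 250) = 0.07067
UCL = np̄ + 3·√(np̄(1−p̄)) = 17.6667 + 3 × √(17.6667×0.92933) = 17.6667 + 3 × 4.0519 = 29.8225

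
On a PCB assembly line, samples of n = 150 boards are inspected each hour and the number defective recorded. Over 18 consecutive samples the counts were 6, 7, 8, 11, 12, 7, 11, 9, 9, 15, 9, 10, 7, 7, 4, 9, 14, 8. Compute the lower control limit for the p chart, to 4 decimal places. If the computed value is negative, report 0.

0.0020

p̄ = Σdᵢ / (k·n) = 163 / (18 × 150) = 0.06037
LCL = p̄ − 3·√(p̄(1−p̄)/n) = 0.06037 − 3 × 0.01945 = 0.00203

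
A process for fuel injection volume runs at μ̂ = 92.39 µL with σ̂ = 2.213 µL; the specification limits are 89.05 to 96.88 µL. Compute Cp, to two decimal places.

Cp = (USL − LSL) / (6σ̂) = (96.88 − 89.05) / (6 × 2.213) = 7.8300 / 13.2780 = 0.5897

0.59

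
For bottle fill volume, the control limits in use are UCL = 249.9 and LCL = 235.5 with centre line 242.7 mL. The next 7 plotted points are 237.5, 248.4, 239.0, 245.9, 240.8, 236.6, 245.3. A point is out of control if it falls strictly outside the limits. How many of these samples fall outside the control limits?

All 7 points lie within [235.5, 249.9].

0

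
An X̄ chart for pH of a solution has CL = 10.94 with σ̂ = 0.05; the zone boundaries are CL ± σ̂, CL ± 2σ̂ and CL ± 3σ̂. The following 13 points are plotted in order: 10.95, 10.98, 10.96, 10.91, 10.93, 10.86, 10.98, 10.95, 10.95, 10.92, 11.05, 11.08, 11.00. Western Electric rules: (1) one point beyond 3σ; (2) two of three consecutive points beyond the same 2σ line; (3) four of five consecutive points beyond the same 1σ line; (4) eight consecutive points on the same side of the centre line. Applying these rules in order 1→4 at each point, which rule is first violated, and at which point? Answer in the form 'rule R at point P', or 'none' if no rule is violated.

Zone of each point (C = within 1σ̂, B = 1σ̂–2σ̂, A = 2σ̂–3σ̂, * = beyond 3σ̂; sign = side of CL): 1:+C, 2:+C, 3:+C, 4:-C, 5:-C, 6:-B, 7:+C, 8:+C, 9:+C, 10:-C, 11:+A, 12:+A, 13:+B
Rule 2 (two of three consecutive points beyond the same 2σ limit) is satisfied at point 12.

rule 2 at point 12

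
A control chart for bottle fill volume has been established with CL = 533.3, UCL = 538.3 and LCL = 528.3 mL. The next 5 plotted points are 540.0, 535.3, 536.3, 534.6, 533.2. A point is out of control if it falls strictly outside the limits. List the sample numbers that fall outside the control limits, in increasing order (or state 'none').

Compare each point to [528.3, 538.3]: sample 1 = 540.0 > UCL.

1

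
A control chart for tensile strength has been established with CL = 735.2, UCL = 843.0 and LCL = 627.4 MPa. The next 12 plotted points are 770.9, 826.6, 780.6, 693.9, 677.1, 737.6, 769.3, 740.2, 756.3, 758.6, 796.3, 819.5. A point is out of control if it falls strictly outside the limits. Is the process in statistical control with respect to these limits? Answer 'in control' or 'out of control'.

in control

All 12 points lie within [627.4, 843.0].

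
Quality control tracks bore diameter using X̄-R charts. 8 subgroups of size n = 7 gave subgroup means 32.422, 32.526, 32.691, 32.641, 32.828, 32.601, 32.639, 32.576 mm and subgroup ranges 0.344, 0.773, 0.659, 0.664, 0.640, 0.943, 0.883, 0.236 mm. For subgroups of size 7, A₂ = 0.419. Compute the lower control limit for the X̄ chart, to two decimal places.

32.35

X̄̄ = (32.422 + 32.526 + 32.691 + 32.641 + 32.828 + 32.601 + 32.639 + 32.576) / 8 = 260.9240 / 8 = 32.6155
R̄ = (0.344 + 0.773 + 0.659 + 0.664 + 0.640 + 0.943 + 0.883 + 0.236) / 8 = 5.1420 / 8 = 0.6428
LCL = X̄̄ − A₂·R̄ = 32.6155 − 0.419 × 0.6428 = 32.3462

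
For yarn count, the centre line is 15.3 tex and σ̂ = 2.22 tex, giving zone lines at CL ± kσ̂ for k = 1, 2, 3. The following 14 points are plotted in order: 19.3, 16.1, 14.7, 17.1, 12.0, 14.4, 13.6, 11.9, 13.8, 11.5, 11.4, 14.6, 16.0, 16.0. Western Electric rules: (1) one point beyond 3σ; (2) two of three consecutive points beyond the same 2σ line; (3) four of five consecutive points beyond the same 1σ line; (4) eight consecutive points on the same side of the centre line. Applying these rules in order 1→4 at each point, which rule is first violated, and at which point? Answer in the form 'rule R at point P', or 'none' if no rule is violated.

rule 4 at point 12

Zone of each point (C = within 1σ̂, B = 1σ̂–2σ̂, A = 2σ̂–3σ̂, * = beyond 3σ̂; sign = side of CL): 1:+B, 2:+C, 3:-C, 4:+C, 5:-B, 6:-C, 7:-C, 8:-B, 9:-C, 10:-B, 11:-B, 12:-C, 13:+C, 14:+C
Rule 4 (eight consecutive points on the same side of the centre line) is satisfied at point 12.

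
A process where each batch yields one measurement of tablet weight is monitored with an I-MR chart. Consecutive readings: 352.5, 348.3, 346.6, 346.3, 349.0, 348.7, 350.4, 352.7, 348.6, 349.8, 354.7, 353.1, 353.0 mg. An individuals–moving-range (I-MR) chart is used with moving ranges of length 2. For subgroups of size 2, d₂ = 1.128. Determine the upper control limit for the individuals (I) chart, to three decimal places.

X̄ = (352.5 + 348.3 + 346.6 + 346.3 + 349.0 + 348.7 + 350.4 + 352.7 + 348.6 + 349.8 + 354.7 + 353.1 + 353.0) / 13 = 350.2846
Moving ranges: 4.2, 1.7, 0.3, 2.7, 0.3, 1.7, 2.3, 4.1, 1.2, 4.9, 1.6, 0.1; M̄R̄ = 25.1000 / 12 = 2.0917
UCL = X̄ + 3·M̄R̄/d₂ = 350.2846 + 3 × 2.0917 / 1.128 = 355.8476

355.848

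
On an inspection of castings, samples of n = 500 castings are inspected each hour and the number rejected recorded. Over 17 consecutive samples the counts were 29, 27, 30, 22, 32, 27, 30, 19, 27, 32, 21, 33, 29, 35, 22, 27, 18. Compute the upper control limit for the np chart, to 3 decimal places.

42.236

p̄ = Σdᵢ / (k·n) = 460 / (17 × 500) = 0.05412
UCL = np̄ + 3·√(np̄(1−p̄)) = 27.0588 + 3 × √(27.0588×0.94588) = 27.0588 + 3 × 5.0591 = 42.2361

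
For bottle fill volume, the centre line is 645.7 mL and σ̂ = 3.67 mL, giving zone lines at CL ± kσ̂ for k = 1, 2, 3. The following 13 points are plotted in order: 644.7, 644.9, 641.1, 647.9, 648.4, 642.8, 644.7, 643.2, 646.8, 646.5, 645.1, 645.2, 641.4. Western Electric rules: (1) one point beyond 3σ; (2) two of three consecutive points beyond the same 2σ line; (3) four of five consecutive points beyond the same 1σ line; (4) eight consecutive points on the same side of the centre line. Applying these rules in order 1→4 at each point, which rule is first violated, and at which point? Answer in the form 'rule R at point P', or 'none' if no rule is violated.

none

Zone of each point (C = within 1σ̂, B = 1σ̂–2σ̂, A = 2σ̂–3σ̂, * = beyond 3σ̂; sign = side of CL): 1:-C, 2:-C, 3:-B, 4:+C, 5:+C, 6:-C, 7:-C, 8:-C, 9:+C, 10:+C, 11:-C, 12:-C, 13:-B
No rule fires across all 13 points.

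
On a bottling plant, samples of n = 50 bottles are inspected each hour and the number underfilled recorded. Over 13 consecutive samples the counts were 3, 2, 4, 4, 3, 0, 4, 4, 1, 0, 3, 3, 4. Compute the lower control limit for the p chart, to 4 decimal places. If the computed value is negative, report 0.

0.0000

p̄ = Σdᵢ / (k·n) = 35 / (13 × 50) = 0.05385
LCL = p̄ − 3·√(p̄(1−p̄)/n) = 0.05385 − 3 × 0.03192 = -0.04192 → 0 (negative, so LCL = 0)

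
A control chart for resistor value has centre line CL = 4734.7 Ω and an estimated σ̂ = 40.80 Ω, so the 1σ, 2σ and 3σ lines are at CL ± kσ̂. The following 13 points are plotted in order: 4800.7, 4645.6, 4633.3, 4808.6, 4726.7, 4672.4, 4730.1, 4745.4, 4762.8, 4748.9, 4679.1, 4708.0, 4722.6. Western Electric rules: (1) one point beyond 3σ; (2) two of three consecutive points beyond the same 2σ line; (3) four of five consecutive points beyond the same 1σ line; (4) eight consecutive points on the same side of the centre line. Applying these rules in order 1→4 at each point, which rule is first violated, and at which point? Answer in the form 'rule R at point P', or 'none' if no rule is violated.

rule 2 at point 3

Zone of each point (C = within 1σ̂, B = 1σ̂–2σ̂, A = 2σ̂–3σ̂, * = beyond 3σ̂; sign = side of CL): 1:+B, 2:-A, 3:-A, 4:+B, 5:-C, 6:-B, 7:-C, 8:+C, 9:+C, 10:+C, 11:-B, 12:-C, 13:-C
Rule 2 (two of three consecutive points beyond the same 2σ limit) is satisfied at point 3.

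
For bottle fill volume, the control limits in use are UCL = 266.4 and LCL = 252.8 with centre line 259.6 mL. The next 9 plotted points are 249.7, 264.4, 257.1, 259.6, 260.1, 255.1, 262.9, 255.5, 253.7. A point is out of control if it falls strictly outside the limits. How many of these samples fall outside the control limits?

1

Compare each point to [252.8, 266.4]: sample 1 = 249.7 < LCL.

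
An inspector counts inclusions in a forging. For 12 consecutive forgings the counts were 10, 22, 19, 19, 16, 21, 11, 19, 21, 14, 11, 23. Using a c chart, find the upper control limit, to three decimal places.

c̄ = (10 + 22 + 19 + 19 + 16 + 21 + 11 + 19 + 21 + 14 + 11 + 23) / 12 = 206 / 12 = 17.1667
UCL = c̄ + 3√c̄ = 17.1667 + 3 × √17.1667 = 17.1667 + 3 × 4.1433 = 29.5965

29.596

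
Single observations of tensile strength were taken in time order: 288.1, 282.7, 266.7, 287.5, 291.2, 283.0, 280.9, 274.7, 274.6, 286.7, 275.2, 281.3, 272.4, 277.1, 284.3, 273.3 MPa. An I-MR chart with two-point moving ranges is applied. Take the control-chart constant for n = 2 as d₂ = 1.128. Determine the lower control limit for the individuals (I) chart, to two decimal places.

X̄ = (288.1 + 282.7 + 266.7 + 287.5 + 291.2 + 283.0 + 280.9 + 274.7 + 274.6 + 286.7 + 275.2 + 281.3 + 272.4 + 277.1 + 284.3 + 273.3) / 16 = 279.9812
Moving ranges: 5.4, 16.0, 20.8, 3.7, 8.2, 2.1, 6.2, 0.1, 12.1, 11.5, 6.1, 8.9, 4.7, 7.2, 11.0; M̄R̄ = 124.0000 / 15 = 8.2667
LCL = X̄ − 3·M̄R̄/d₂ = 279.9812 − 3 × 8.2667 / 1.128 = 257.9954

258.00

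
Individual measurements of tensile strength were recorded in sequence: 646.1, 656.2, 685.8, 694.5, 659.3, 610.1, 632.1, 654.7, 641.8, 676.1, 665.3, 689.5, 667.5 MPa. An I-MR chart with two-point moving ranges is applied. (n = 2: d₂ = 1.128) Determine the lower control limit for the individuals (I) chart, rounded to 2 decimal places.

597.51

X̄ = (646.1 + 656.2 + 685.8 + 694.5 + 659.3 + 610.1 + 632.1 + 654.7 + 641.8 + 676.1 + 665.3 + 689.5 + 667.5) / 13 = 659.9231
Moving ranges: 10.1, 29.6, 8.7, 35.2, 49.2, 22.0, 22.6, 12.9, 34.3, 10.8, 24.2, 22.0; M̄R̄ = 281.6000 / 12 = 23.4667
LCL = X̄ − 3·M̄R̄/d₂ = 659.9231 − 3 × 23.4667 / 1.128 = 597.5117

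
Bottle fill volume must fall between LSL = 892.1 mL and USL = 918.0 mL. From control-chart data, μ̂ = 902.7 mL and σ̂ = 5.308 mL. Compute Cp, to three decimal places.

0.813

Cp = (USL − LSL) / (6σ̂) = (918.0 − 892.1) / (6 × 5.308) = 25.9000 / 31.8480 = 0.8132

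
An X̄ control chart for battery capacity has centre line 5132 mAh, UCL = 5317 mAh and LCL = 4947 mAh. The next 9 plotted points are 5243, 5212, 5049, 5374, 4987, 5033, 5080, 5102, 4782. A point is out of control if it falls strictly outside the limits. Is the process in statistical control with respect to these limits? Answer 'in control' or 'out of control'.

Compare each point to [4947, 5317]: sample 4 = 5374 > UCL; sample 9 = 4782 < LCL.

out of control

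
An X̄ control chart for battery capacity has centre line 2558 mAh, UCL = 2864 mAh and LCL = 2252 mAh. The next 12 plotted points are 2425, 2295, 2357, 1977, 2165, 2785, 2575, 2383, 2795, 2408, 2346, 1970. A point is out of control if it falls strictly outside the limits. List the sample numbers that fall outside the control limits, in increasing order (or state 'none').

4, 5, 12

Compare each point to [2252, 2864]: sample 4 = 1977 < LCL; sample 5 = 2165 < LCL; sample 12 = 1970 < LCL.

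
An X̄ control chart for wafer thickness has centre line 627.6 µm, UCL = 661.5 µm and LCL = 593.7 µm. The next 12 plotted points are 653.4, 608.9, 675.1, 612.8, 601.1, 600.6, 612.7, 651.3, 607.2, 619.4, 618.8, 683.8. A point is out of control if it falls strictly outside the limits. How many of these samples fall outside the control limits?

2

Compare each point to [593.7, 661.5]: sample 3 = 675.1 > UCL; sample 12 = 683.8 > UCL.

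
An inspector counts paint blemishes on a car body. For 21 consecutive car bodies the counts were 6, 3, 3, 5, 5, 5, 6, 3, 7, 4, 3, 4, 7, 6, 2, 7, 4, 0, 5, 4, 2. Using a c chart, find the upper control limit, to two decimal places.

c̄ = (6 + 3 + 3 + 5 + 5 + 5 + 6 + 3 + 7 + 4 + 3 + 4 + 7 + 6 + 2 + 7 + 4 + 0 + 5 + 4 + 2) / 21 = 91 / 21 = 4.3333
UCL = c̄ + 3√c̄ = 4.3333 + 3 × √4.3333 = 4.3333 + 3 × 2.0817 = 10.5783

10.58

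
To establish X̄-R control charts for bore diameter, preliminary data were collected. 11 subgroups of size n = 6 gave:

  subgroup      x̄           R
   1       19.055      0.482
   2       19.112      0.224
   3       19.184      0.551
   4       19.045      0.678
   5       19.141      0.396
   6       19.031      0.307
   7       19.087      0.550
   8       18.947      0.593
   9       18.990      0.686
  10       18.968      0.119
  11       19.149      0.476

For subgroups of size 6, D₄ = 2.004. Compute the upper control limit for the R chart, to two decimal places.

0.92

R̄ = (0.482 + 0.224 + 0.551 + 0.678 + 0.396 + 0.307 + 0.550 + 0.593 + 0.686 + 0.119 + 0.476) / 11 = 5.0620 / 11 = 0.4602
UCL_R = D₄·R̄ = 2.004 × 0.4602 = 0.9222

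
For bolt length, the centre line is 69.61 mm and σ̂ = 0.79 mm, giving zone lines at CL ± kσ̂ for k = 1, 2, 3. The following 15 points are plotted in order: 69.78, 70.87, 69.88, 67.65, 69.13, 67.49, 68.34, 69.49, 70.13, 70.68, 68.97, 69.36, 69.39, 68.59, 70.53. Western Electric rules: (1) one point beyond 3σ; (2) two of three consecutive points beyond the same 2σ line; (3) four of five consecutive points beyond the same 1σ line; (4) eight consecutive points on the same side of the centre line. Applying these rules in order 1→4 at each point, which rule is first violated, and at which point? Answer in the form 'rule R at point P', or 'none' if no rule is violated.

Zone of each point (C = within 1σ̂, B = 1σ̂–2σ̂, A = 2σ̂–3σ̂, * = beyond 3σ̂; sign = side of CL): 1:+C, 2:+B, 3:+C, 4:-A, 5:-C, 6:-A, 7:-B, 8:-C, 9:+C, 10:+B, 11:-C, 12:-C, 13:-C, 14:-B, 15:+B
Rule 2 (two of three consecutive points beyond the same 2σ limit) is satisfied at point 6.

rule 2 at point 6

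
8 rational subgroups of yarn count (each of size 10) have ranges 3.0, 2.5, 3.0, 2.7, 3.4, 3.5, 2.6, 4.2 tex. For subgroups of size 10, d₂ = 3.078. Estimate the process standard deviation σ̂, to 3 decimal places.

1.011

R̄ = (3.0 + 2.5 + 3.0 + 2.7 + 3.4 + 3.5 + 2.6 + 4.2) / 8 = 3.1125
σ̂ = R̄ / d₂ = 3.1125 / 3.078 = 1.0112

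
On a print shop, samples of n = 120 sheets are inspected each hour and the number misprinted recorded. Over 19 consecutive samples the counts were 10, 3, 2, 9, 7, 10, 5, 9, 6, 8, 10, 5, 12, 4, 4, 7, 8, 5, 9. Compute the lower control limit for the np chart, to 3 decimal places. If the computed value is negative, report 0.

p̄ = Σdᵢ / (k·n) = 133 / (19 × 120) = 0.05833
LCL = np̄ − 3·√(np̄(1−p̄)) = 7.0000 − 3 × 2.5674 = -0.7023 → 0 (negative, so LCL = 0)

0.000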